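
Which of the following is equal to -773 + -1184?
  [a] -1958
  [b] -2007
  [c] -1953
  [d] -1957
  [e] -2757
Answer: d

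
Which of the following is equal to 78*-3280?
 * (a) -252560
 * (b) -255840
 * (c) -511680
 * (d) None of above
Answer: b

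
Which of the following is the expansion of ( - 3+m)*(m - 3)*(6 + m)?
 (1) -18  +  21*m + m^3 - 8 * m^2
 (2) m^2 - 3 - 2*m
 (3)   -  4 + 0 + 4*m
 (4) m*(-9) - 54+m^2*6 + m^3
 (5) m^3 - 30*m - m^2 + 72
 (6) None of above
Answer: 6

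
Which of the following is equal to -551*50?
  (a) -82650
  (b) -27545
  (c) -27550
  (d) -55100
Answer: c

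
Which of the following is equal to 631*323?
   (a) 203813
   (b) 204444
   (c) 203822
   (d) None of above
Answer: a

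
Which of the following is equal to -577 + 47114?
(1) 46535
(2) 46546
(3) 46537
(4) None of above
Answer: 3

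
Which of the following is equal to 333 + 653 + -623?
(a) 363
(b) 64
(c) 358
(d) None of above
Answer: a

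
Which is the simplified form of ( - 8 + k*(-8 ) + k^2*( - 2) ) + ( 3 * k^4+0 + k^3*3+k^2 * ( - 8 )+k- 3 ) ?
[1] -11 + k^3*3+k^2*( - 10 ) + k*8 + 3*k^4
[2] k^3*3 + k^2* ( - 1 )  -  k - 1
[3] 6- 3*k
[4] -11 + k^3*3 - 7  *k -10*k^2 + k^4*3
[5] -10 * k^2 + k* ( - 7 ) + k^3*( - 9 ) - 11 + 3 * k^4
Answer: 4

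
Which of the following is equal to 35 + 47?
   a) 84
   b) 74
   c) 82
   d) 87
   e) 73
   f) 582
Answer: c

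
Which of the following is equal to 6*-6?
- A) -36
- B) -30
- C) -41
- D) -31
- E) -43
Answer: A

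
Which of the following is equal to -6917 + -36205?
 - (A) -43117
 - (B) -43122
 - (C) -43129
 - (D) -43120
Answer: B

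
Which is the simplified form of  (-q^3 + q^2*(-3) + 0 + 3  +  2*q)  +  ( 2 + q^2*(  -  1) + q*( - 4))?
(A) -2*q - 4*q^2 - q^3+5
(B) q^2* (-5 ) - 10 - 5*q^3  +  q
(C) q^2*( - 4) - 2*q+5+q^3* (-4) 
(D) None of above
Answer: A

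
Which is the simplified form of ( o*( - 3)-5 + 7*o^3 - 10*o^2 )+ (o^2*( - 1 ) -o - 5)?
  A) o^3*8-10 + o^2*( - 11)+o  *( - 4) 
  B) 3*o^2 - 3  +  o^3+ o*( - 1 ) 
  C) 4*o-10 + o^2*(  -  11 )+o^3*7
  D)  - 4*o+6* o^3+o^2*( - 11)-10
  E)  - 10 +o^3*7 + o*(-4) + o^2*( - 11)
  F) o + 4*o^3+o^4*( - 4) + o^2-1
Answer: E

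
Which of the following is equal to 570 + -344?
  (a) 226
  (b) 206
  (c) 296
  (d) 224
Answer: a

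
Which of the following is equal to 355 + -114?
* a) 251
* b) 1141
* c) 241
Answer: c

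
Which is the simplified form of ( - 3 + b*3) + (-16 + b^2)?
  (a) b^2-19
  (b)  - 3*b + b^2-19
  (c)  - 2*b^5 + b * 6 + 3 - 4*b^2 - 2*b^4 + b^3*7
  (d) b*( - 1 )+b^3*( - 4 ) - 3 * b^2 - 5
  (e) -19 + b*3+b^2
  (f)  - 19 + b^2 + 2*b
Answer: e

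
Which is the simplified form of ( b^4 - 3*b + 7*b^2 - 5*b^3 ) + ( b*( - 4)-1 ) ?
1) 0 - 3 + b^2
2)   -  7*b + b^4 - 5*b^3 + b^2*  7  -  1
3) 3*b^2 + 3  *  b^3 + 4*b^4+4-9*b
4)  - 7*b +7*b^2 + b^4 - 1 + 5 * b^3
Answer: 2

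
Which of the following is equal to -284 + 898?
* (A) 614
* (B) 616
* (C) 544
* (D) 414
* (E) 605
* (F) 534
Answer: A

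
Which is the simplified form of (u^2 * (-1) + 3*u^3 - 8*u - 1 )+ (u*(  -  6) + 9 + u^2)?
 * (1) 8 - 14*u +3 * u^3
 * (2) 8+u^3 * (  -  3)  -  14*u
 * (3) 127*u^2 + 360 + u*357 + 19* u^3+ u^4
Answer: 1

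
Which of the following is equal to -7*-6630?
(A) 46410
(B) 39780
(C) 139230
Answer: A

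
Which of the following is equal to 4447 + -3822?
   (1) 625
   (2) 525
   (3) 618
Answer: 1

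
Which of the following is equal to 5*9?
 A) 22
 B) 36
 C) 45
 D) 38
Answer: C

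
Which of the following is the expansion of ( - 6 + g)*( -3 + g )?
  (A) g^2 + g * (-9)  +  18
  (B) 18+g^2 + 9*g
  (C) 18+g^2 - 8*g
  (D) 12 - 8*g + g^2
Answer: A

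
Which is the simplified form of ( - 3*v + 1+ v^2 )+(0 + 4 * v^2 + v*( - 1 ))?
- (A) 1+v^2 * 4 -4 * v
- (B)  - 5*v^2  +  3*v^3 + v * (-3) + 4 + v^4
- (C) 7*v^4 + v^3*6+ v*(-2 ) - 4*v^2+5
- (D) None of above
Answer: D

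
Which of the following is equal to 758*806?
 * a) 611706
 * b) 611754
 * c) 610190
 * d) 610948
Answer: d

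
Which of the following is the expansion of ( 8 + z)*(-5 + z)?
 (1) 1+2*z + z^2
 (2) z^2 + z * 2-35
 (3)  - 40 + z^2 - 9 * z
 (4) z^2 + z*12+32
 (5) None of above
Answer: 5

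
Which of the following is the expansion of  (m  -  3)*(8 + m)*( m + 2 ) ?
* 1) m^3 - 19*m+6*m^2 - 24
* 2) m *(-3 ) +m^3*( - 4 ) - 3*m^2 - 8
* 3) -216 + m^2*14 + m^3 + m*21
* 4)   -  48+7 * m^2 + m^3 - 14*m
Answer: 4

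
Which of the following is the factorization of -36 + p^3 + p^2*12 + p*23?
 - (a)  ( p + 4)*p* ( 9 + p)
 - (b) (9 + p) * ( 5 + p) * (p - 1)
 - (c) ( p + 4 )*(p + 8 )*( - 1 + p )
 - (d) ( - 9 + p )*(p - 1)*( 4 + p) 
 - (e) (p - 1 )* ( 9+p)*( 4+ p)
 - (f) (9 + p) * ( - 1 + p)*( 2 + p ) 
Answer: e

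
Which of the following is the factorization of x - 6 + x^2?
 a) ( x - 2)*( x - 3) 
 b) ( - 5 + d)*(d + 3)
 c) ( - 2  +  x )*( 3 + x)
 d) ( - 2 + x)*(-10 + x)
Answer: c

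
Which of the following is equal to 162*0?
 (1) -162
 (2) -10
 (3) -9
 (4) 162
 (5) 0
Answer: 5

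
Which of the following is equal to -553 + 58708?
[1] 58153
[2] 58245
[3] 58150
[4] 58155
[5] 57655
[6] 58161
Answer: 4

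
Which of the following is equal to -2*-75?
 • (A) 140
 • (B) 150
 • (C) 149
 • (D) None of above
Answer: B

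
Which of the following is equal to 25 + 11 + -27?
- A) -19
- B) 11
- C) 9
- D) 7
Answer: C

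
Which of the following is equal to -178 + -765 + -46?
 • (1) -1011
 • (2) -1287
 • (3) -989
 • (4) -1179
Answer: 3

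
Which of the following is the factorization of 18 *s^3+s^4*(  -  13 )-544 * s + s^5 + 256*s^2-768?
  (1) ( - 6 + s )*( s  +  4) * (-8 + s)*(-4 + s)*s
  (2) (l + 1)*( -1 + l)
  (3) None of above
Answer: 3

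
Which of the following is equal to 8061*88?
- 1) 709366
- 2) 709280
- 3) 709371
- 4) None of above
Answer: 4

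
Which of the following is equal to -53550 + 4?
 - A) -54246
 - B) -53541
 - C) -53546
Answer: C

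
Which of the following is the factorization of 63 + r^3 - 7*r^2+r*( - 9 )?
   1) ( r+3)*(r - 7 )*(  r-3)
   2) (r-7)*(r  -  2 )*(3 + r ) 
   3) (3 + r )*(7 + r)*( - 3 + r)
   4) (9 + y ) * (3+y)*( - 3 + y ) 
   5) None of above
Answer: 1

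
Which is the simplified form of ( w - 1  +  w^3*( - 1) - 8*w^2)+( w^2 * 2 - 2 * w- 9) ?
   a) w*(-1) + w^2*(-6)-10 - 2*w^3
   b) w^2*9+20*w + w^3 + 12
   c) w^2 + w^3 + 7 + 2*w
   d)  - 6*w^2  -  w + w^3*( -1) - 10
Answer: d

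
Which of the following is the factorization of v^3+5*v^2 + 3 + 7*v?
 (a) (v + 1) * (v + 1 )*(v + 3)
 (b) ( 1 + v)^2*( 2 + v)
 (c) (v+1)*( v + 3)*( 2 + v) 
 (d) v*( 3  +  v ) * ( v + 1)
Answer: a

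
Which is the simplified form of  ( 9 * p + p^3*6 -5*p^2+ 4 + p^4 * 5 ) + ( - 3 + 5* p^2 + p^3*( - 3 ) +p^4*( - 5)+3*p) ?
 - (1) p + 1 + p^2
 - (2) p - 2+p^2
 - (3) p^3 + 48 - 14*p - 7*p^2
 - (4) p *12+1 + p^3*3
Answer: 4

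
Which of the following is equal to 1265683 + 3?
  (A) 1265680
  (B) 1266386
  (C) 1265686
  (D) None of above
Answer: C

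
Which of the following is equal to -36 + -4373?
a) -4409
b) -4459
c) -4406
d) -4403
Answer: a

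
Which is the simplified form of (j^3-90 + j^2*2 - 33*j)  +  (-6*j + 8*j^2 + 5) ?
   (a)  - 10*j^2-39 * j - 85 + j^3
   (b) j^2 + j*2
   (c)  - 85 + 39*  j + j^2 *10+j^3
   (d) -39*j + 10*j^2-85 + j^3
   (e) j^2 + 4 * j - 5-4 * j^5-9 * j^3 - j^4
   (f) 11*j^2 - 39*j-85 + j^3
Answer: d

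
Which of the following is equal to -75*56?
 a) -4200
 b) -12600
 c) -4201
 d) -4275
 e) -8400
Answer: a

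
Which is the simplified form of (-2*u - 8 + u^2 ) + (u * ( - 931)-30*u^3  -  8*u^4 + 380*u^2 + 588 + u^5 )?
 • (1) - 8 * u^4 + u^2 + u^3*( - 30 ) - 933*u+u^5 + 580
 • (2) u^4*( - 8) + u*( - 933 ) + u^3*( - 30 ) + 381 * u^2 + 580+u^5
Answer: 2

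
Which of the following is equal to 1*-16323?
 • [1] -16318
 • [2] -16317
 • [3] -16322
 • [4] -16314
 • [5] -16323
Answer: 5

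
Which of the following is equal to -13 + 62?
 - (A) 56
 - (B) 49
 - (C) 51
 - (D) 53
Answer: B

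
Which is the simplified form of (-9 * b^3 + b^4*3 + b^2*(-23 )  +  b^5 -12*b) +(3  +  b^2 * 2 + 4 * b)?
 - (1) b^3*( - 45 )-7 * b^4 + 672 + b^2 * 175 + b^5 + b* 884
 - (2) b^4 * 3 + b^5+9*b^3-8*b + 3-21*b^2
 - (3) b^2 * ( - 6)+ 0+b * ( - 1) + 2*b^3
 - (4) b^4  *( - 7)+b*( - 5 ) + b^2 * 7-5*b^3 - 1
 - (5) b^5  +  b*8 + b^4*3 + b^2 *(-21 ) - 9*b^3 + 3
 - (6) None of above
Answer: 6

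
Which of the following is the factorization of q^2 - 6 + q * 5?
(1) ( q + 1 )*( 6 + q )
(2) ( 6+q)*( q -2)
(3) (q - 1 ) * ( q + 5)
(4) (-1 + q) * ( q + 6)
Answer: 4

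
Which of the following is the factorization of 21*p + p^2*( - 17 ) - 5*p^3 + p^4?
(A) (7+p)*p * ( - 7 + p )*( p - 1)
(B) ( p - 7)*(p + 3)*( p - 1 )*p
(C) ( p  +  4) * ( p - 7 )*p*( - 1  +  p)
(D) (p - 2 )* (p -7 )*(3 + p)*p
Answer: B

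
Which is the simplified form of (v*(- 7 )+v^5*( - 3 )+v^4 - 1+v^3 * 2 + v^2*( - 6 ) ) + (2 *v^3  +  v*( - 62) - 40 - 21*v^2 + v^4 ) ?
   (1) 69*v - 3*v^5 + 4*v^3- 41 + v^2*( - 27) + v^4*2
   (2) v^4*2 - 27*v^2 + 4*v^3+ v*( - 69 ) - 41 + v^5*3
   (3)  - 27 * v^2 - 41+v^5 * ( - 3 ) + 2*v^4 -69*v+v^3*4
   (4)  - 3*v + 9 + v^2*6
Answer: 3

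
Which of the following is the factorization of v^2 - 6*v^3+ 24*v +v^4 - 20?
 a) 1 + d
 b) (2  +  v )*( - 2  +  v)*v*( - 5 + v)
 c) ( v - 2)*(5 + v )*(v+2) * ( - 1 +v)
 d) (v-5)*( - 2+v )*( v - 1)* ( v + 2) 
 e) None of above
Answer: d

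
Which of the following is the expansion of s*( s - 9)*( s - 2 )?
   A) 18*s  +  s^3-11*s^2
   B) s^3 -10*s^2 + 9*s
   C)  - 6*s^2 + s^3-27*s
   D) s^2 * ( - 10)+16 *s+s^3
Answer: A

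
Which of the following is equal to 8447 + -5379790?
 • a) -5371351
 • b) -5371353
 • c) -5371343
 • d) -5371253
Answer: c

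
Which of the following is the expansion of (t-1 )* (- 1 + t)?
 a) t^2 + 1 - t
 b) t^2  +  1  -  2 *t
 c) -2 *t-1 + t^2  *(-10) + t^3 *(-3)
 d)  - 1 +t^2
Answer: b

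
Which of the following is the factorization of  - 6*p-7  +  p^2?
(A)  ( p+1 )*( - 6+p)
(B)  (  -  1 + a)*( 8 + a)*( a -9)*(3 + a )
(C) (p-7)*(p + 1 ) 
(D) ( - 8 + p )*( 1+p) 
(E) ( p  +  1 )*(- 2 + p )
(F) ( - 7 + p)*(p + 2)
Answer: C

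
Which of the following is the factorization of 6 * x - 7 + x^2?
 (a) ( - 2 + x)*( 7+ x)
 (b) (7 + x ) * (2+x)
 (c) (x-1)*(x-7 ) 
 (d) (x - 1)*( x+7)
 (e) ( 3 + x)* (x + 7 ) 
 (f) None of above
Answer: d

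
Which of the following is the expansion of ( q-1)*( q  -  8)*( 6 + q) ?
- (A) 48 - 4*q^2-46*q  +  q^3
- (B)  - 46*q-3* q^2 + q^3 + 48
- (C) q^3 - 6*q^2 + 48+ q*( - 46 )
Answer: B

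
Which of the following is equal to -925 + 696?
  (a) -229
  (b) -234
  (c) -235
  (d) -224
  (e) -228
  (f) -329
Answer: a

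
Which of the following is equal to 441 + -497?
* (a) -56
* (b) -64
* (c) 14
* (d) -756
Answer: a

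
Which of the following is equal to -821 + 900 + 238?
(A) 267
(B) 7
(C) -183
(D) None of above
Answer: D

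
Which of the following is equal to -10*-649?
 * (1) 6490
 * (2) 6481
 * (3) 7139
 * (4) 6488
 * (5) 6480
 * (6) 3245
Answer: 1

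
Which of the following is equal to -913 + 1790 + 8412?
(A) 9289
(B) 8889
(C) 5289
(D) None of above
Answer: A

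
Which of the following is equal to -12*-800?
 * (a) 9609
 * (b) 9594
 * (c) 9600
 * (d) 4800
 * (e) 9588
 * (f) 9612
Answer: c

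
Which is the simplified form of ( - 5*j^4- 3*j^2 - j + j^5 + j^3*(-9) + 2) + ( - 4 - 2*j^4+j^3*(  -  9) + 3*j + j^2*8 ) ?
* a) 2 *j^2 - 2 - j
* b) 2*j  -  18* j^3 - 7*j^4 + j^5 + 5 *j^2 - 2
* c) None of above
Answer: b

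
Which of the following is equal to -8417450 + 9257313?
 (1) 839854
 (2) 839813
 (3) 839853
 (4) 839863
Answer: 4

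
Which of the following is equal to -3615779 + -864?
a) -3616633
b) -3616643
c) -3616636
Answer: b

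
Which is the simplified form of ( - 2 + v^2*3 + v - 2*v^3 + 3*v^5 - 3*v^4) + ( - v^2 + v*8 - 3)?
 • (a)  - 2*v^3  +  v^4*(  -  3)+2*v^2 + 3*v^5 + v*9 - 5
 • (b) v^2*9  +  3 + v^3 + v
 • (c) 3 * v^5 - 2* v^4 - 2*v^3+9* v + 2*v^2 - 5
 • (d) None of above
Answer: a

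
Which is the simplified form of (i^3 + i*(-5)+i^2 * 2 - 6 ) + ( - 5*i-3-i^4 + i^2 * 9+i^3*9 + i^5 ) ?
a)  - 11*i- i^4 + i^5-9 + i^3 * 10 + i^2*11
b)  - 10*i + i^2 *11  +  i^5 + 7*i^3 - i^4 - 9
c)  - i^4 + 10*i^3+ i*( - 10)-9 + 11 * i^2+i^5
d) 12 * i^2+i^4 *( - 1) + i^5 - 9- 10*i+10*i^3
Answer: c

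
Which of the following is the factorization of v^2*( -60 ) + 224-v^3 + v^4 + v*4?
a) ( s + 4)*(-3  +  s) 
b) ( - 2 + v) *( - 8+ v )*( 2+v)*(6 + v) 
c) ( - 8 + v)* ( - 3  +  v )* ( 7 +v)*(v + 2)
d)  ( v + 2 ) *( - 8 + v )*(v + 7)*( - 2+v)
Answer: d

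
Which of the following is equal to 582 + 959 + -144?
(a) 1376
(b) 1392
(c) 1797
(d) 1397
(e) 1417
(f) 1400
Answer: d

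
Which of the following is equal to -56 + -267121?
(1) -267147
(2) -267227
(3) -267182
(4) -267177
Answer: 4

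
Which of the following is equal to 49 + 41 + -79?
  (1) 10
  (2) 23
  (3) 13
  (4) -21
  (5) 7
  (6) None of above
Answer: 6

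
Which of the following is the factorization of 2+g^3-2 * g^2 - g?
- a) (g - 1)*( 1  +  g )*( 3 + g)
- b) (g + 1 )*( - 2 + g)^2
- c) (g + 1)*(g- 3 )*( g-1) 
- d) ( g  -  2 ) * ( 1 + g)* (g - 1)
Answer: d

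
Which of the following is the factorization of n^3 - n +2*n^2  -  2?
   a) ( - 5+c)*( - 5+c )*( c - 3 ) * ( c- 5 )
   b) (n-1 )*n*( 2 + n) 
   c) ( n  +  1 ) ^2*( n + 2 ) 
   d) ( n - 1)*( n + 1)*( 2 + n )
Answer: d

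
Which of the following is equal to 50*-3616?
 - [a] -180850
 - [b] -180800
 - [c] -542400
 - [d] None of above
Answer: b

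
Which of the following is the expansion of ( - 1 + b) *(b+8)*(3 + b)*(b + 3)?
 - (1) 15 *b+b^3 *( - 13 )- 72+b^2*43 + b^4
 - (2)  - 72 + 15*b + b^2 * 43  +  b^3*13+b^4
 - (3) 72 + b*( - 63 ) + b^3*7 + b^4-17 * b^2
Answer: 2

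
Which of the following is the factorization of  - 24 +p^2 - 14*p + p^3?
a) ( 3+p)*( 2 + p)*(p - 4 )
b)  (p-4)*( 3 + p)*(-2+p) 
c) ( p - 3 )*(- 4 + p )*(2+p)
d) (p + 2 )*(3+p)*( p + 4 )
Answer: a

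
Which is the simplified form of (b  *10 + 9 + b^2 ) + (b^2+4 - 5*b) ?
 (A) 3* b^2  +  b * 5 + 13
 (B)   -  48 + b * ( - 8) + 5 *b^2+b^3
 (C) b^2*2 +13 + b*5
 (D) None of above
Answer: C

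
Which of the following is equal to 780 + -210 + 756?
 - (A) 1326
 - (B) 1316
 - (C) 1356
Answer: A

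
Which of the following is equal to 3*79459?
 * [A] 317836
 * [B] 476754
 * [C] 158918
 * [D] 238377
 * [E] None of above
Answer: D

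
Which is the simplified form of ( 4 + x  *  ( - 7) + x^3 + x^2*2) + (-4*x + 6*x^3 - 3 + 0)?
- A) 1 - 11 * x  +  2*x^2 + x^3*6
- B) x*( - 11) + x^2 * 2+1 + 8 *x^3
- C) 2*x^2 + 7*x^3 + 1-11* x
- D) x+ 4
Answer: C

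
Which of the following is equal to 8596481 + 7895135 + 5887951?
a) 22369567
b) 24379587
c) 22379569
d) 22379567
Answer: d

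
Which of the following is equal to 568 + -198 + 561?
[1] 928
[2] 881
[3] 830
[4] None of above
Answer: 4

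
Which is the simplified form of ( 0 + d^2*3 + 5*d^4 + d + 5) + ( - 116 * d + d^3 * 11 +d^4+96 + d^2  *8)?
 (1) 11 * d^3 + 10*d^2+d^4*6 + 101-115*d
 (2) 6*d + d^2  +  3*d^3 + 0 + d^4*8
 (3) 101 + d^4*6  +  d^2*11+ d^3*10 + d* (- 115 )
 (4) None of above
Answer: 4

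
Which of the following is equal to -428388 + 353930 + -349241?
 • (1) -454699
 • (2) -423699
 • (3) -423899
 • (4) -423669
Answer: 2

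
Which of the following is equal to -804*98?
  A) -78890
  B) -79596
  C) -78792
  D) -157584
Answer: C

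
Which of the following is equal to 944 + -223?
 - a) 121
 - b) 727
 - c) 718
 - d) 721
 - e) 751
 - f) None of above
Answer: d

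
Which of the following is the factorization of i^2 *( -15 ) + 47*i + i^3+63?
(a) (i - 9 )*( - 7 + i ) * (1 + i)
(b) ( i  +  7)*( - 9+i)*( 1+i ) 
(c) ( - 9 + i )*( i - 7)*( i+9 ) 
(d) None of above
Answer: a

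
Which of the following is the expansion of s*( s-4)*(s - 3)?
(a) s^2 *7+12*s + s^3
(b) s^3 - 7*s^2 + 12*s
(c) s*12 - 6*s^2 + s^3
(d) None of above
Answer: b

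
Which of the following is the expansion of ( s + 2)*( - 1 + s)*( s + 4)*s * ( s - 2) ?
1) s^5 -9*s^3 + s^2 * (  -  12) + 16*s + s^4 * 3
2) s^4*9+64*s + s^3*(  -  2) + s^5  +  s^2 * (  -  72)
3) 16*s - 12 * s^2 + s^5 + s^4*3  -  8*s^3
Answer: 3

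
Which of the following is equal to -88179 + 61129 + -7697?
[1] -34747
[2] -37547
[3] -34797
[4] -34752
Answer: 1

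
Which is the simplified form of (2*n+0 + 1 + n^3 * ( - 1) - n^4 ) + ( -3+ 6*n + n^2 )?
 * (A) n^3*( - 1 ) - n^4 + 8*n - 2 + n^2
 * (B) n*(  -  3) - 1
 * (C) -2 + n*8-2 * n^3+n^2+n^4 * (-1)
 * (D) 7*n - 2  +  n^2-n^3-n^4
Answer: A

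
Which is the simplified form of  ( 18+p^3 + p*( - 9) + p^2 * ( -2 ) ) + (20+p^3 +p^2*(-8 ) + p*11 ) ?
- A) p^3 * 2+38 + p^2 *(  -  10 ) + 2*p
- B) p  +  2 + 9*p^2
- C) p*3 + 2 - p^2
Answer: A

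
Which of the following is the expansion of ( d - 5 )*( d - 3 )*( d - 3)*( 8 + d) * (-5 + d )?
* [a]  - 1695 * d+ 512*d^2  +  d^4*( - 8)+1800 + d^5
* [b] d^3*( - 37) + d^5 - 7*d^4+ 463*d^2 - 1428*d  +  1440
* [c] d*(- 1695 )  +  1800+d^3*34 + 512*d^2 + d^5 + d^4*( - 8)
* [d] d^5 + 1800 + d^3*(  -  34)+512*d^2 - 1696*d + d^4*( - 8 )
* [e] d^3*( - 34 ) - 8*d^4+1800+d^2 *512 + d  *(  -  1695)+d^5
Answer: e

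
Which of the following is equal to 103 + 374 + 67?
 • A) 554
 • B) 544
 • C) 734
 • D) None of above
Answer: B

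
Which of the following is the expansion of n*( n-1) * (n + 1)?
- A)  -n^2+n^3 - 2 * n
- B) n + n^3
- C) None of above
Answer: C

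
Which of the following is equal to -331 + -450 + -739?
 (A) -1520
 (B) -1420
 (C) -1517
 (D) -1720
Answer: A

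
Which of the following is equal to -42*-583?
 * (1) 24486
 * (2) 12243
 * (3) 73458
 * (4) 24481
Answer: 1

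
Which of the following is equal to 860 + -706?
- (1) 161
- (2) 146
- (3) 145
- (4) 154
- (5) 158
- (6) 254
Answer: 4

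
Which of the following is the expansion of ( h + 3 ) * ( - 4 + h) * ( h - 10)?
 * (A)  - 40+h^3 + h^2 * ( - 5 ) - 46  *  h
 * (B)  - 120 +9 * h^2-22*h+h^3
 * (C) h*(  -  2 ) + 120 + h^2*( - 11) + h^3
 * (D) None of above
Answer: C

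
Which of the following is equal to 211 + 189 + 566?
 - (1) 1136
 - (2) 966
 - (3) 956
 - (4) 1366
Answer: 2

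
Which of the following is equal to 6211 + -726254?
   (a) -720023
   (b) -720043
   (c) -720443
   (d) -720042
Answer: b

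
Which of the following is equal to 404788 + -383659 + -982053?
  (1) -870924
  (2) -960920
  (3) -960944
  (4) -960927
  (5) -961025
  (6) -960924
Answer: 6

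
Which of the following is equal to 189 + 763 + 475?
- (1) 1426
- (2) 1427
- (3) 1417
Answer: 2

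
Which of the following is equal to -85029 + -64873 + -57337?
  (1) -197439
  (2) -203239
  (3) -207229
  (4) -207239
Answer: 4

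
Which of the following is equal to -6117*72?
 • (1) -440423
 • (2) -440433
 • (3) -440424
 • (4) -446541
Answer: 3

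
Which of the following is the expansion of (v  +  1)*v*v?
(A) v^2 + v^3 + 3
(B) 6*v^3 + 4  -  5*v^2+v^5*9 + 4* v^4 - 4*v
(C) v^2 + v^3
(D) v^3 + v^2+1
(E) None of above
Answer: C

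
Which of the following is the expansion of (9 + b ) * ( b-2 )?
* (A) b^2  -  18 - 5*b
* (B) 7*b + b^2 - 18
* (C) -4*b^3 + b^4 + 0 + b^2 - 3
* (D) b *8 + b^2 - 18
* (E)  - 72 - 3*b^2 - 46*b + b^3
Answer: B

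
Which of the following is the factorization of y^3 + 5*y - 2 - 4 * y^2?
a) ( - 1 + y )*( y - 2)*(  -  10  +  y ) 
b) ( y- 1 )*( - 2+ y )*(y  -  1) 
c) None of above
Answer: b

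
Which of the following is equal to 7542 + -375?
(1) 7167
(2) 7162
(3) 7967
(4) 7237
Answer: 1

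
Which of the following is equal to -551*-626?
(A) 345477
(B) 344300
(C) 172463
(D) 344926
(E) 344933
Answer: D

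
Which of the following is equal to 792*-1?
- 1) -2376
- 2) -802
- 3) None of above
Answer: 3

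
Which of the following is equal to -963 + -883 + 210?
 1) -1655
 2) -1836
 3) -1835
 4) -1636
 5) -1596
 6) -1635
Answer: 4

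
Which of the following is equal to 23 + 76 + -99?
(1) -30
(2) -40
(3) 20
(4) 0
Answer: 4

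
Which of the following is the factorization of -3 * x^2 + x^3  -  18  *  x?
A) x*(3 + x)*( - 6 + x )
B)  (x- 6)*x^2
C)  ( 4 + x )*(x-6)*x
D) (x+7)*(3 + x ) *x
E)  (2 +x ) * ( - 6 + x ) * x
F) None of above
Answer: A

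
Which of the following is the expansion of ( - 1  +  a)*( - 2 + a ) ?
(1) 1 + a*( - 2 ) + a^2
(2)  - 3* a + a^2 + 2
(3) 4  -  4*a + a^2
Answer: 2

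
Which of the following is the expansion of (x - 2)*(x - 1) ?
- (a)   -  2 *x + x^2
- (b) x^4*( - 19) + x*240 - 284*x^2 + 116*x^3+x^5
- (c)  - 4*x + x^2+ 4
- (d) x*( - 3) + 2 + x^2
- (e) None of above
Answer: d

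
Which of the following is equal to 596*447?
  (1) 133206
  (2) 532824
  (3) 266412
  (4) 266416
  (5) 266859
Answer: 3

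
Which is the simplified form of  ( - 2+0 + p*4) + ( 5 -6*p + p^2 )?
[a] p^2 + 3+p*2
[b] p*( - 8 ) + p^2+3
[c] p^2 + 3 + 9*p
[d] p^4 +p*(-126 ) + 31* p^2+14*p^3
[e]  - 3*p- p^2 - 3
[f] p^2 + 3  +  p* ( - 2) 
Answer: f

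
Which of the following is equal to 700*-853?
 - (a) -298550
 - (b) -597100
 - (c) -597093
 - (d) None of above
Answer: b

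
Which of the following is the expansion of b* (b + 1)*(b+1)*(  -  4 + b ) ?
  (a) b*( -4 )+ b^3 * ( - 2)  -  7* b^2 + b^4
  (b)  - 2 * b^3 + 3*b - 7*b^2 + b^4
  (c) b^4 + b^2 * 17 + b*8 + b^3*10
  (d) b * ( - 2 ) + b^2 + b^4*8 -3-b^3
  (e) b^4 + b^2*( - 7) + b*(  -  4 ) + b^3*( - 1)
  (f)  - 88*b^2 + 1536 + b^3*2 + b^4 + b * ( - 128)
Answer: a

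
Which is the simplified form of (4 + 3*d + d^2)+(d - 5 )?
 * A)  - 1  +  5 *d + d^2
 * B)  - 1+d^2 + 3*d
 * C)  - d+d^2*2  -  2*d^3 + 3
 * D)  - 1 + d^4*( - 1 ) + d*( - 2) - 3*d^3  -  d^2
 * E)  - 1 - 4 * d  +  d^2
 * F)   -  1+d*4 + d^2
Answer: F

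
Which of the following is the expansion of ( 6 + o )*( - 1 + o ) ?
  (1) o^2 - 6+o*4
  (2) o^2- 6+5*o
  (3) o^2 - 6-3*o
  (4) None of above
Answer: 2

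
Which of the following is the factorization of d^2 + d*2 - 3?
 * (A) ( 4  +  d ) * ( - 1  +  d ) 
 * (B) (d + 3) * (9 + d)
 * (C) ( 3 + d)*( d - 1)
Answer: C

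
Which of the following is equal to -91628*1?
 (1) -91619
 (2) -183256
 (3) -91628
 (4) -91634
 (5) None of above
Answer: 3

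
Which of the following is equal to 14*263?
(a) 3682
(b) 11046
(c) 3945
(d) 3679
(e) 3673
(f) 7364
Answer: a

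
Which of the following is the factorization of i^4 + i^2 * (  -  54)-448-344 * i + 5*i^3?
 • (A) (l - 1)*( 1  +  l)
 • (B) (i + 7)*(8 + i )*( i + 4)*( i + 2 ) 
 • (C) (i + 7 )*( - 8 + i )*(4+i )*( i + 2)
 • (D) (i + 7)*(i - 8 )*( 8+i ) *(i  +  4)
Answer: C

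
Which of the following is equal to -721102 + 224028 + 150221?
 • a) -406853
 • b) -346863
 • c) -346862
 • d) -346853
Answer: d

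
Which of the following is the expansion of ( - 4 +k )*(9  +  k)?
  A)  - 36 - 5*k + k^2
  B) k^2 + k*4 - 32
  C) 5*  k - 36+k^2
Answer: C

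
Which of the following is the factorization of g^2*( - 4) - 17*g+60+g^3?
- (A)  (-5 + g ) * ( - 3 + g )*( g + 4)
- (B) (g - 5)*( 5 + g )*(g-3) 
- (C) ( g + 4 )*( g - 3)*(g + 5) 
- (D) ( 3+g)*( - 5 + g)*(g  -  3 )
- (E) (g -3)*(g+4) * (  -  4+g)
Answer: A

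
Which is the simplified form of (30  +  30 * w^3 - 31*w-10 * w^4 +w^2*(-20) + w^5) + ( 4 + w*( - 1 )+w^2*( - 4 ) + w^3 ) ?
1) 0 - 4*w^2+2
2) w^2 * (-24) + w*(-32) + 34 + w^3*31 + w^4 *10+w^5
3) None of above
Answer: 3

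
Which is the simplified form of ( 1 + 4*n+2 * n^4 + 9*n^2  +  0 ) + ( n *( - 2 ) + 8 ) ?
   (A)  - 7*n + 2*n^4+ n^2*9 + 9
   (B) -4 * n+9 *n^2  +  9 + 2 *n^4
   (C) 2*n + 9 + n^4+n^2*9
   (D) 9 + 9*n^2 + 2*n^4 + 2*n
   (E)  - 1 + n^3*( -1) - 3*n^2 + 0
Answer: D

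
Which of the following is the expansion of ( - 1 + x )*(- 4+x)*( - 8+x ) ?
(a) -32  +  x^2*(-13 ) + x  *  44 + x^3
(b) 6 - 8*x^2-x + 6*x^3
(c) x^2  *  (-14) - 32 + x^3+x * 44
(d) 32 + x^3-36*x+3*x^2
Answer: a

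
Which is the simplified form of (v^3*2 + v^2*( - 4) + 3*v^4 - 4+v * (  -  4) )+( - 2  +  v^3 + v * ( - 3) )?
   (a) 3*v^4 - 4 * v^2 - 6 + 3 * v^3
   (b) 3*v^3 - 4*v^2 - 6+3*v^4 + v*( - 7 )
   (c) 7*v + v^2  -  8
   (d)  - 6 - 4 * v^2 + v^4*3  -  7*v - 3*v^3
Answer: b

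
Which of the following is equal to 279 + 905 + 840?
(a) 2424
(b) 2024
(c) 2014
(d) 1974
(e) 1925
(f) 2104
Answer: b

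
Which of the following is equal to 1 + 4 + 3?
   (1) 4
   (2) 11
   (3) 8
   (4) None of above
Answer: 3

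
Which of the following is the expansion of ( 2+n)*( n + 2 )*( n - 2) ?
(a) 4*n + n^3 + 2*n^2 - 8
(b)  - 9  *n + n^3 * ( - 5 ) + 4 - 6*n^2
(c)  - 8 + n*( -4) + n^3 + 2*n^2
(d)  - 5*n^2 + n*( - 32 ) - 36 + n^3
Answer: c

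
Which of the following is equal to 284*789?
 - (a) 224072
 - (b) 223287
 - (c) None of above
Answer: c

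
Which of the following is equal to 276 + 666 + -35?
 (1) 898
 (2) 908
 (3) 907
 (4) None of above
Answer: 3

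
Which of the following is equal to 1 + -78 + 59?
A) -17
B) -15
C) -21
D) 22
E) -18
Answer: E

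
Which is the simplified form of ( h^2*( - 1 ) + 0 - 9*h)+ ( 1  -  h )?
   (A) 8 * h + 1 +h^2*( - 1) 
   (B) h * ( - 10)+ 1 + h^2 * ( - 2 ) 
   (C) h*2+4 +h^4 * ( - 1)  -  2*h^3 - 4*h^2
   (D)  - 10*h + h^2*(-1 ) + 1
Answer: D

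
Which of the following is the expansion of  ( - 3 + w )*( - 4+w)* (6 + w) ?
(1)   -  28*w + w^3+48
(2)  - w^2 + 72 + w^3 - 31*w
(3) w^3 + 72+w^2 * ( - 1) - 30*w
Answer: 3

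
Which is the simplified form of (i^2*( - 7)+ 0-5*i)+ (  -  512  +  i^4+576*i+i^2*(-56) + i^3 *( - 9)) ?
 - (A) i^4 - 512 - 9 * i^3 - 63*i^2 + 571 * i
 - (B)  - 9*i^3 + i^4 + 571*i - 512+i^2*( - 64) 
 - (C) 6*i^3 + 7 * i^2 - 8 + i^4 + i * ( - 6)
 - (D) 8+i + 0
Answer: A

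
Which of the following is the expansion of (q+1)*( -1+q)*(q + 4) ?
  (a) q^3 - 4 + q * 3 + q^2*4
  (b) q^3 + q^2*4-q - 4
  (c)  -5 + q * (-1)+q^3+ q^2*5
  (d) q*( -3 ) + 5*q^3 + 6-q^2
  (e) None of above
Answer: b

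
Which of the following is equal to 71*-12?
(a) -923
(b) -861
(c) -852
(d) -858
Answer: c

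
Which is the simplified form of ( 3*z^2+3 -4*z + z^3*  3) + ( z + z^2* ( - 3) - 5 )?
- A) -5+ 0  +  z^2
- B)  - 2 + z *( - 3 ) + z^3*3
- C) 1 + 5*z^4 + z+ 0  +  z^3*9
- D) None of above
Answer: B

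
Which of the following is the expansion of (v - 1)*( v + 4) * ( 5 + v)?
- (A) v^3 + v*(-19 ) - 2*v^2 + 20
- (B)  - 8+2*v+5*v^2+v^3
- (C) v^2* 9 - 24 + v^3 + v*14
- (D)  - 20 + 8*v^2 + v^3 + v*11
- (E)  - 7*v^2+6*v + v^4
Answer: D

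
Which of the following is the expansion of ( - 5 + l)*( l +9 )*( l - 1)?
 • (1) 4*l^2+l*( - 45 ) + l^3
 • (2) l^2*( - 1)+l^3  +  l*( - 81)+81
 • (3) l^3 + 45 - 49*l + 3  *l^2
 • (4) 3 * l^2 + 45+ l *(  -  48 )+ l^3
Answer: 3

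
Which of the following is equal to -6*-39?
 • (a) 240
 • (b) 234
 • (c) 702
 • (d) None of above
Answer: b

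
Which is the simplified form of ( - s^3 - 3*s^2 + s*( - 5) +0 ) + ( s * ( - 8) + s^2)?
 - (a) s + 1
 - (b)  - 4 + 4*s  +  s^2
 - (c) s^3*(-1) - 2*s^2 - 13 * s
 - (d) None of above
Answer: c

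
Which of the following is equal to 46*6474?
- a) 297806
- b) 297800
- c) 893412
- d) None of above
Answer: d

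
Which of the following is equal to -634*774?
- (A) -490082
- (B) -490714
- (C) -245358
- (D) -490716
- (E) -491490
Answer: D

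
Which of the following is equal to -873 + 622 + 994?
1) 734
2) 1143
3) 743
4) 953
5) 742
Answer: 3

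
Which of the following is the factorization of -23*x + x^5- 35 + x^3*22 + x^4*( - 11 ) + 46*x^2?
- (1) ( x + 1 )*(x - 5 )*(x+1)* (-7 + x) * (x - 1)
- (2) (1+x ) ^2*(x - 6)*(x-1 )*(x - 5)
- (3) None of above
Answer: 1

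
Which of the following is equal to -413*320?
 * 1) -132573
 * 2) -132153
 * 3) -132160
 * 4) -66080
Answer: 3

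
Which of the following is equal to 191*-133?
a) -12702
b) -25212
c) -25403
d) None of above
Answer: c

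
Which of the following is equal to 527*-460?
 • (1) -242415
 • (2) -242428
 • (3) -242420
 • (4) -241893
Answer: 3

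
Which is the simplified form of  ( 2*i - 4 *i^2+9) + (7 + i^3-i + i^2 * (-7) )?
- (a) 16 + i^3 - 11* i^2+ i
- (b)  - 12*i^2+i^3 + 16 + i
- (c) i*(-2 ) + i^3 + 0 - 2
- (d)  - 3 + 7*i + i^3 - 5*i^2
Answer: a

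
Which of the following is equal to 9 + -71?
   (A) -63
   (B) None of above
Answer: B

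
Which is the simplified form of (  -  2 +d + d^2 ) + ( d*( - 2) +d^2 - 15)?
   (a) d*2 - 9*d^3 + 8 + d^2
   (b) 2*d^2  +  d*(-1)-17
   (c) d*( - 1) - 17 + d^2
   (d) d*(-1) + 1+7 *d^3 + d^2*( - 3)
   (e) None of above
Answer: b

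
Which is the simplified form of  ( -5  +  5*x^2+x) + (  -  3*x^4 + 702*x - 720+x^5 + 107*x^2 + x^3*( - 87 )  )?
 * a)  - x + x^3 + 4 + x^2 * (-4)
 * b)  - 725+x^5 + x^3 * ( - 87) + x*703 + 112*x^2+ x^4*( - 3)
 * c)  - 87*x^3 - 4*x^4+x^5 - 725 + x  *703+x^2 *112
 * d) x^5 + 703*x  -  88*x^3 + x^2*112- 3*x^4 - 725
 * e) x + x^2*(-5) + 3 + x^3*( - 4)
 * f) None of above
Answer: b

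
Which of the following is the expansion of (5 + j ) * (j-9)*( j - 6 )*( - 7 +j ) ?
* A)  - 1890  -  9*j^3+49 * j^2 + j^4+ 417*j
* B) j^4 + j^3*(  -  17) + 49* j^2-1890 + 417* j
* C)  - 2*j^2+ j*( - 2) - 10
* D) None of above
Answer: B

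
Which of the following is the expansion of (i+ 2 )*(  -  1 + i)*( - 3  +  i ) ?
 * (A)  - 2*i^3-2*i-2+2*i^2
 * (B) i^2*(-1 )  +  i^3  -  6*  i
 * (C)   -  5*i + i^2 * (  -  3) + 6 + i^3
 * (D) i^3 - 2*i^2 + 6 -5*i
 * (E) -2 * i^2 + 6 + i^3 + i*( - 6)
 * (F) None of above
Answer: D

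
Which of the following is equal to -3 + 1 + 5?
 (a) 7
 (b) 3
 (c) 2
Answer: b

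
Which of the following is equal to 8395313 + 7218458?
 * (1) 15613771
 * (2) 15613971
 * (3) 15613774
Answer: 1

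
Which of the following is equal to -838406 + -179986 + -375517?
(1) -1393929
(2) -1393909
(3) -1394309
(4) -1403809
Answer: 2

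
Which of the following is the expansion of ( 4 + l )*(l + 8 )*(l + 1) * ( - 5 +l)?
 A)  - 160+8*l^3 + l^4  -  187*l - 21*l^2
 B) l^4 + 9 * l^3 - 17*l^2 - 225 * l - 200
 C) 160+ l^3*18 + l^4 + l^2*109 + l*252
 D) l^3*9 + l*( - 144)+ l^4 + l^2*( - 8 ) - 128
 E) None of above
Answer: E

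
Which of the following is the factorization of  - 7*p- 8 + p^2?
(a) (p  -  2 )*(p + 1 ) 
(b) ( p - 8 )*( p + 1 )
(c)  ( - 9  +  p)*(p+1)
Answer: b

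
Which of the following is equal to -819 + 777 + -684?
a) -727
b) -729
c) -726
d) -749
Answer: c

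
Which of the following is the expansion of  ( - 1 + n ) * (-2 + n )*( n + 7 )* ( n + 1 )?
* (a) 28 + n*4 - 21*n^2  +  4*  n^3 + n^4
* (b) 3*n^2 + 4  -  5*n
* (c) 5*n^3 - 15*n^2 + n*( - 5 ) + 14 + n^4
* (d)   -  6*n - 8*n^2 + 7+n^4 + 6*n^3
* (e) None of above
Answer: c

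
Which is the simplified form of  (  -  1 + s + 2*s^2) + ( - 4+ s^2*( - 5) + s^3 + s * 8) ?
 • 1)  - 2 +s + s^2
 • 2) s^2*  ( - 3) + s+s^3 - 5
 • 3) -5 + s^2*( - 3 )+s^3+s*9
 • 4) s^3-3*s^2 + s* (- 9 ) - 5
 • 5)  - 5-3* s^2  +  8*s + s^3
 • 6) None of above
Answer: 3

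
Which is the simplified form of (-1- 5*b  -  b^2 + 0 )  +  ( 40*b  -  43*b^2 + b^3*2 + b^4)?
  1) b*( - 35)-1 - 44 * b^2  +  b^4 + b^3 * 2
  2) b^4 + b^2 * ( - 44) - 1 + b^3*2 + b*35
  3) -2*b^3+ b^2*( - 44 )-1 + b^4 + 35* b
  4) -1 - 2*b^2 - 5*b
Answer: 2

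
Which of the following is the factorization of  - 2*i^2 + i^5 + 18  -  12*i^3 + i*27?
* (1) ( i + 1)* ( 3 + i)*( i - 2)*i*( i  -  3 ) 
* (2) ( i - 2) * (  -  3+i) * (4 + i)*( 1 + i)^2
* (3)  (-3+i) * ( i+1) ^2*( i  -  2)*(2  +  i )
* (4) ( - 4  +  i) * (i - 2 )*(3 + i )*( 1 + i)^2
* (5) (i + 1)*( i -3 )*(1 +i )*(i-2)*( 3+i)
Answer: 5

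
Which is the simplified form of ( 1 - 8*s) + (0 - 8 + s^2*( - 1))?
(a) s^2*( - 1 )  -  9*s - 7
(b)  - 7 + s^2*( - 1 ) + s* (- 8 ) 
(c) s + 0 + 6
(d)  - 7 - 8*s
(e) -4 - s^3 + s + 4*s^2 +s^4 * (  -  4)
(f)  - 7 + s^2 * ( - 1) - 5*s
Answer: b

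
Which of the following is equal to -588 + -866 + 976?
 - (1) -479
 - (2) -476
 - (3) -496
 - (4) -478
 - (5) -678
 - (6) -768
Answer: 4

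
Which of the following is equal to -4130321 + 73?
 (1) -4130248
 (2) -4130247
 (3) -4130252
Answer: 1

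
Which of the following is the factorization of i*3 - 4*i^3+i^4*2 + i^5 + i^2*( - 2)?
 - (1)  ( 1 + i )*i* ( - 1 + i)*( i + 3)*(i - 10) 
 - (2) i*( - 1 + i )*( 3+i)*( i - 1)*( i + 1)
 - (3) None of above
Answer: 2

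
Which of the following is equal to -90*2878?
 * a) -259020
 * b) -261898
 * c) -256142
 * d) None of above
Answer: a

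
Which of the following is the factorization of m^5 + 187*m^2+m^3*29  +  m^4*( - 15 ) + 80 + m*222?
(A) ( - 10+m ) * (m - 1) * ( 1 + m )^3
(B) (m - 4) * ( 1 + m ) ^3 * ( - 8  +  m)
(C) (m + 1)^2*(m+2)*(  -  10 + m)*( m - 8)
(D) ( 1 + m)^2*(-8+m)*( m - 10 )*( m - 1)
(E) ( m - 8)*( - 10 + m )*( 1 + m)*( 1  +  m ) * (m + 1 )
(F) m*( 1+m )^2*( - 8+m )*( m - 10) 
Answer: E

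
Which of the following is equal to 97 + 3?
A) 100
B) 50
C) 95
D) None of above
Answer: A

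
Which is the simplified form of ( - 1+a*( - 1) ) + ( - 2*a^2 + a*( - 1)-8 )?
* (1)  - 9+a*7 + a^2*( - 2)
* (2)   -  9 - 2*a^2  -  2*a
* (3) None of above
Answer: 2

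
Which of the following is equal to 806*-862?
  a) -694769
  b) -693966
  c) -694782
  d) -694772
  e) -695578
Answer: d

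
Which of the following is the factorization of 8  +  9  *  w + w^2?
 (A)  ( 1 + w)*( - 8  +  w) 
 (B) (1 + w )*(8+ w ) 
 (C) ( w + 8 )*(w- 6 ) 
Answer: B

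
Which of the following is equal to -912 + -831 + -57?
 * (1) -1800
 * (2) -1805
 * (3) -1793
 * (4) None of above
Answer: 1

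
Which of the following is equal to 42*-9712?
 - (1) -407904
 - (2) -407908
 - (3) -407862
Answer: 1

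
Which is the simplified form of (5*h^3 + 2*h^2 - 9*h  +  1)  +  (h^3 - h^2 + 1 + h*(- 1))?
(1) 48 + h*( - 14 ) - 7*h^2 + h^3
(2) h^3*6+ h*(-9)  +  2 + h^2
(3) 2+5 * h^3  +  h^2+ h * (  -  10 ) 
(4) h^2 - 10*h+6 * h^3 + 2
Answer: 4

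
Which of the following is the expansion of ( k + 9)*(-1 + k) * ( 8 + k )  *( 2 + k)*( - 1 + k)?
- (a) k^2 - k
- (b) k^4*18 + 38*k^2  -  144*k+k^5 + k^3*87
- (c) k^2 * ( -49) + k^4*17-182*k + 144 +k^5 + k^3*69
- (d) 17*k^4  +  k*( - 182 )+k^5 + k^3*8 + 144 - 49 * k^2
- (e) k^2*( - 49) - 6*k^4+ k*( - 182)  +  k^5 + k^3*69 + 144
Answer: c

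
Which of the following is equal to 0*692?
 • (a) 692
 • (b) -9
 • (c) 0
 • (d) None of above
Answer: c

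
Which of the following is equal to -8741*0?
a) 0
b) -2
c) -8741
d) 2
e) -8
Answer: a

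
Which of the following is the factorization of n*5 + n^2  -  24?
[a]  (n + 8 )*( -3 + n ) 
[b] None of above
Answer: a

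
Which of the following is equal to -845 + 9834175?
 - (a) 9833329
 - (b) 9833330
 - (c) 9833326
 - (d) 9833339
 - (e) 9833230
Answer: b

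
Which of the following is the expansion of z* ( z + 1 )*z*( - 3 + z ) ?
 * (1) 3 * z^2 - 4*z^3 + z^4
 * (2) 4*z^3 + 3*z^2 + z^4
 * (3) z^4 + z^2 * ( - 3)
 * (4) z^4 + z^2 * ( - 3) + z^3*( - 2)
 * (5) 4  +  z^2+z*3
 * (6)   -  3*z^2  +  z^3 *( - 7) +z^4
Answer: 4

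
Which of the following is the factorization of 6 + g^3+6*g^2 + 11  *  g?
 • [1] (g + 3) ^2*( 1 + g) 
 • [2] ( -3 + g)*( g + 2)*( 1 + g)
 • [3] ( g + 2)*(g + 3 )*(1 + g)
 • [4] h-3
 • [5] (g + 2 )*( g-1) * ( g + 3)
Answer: 3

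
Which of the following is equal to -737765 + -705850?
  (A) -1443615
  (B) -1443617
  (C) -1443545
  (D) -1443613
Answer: A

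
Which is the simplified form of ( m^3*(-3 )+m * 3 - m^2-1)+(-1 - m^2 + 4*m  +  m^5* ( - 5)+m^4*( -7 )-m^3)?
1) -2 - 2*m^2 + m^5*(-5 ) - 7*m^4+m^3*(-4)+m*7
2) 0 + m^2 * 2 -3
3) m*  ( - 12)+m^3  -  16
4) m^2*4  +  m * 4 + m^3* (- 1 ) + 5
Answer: 1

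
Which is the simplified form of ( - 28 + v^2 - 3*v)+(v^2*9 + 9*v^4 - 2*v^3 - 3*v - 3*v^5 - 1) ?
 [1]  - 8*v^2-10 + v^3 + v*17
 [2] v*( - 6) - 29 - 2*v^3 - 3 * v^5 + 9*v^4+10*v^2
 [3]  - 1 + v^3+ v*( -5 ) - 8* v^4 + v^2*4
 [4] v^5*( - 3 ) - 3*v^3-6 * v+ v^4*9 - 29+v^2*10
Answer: 2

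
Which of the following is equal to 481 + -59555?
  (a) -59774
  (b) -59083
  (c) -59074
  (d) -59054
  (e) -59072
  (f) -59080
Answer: c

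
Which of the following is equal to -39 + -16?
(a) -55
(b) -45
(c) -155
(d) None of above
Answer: a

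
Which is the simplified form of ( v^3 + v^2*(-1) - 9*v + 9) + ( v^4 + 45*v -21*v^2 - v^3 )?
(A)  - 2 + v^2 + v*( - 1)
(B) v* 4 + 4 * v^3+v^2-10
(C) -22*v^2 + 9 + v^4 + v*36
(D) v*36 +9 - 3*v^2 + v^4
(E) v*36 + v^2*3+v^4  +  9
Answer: C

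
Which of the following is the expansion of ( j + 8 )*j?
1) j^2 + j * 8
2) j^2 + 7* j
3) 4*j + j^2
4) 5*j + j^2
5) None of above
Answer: 1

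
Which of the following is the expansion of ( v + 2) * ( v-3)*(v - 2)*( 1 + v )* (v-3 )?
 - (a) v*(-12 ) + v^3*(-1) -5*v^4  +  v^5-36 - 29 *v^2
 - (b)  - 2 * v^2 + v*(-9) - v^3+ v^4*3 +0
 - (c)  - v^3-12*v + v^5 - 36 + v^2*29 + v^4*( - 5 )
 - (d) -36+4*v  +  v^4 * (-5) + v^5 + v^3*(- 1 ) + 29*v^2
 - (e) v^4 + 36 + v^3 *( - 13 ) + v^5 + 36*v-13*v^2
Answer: c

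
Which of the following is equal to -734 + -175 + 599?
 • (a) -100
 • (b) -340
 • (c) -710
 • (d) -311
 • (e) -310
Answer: e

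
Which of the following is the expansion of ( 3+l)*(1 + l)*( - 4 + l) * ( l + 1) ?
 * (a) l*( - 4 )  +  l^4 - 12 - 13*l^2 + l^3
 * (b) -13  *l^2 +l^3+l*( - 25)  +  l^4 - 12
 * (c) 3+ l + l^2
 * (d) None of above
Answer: b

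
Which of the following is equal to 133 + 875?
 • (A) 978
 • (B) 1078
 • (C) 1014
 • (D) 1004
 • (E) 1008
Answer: E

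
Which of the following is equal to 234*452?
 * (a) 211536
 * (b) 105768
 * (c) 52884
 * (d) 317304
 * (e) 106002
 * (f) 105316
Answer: b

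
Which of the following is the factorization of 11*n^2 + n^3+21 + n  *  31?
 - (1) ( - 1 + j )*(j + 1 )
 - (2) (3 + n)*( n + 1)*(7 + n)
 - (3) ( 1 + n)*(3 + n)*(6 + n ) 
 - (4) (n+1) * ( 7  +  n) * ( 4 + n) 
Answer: 2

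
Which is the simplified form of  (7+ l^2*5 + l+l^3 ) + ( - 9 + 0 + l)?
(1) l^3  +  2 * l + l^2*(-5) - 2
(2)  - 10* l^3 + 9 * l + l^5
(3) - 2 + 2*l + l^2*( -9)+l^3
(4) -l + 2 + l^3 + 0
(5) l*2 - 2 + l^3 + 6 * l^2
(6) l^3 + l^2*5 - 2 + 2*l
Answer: 6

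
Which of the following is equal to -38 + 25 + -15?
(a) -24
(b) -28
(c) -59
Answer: b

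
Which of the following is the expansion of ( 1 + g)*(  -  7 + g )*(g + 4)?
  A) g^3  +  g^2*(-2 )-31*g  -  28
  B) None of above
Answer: A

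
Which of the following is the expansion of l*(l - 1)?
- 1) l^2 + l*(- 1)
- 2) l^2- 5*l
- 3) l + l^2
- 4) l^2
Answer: 1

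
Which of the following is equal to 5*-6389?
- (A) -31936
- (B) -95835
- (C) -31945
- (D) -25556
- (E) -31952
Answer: C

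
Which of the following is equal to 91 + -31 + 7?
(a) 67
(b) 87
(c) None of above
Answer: a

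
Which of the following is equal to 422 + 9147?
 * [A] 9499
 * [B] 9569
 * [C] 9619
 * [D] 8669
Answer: B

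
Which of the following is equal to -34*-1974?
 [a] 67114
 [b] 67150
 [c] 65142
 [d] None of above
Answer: d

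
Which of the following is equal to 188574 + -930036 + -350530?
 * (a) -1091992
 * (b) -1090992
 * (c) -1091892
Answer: a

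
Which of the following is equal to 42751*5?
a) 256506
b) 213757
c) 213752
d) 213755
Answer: d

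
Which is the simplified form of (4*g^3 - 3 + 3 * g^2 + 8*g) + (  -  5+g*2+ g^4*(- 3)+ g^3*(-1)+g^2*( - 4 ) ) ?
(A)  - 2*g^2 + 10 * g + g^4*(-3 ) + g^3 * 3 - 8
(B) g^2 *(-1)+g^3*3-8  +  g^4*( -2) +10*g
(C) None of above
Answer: C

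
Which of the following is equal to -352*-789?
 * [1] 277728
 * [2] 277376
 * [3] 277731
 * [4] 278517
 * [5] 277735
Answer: 1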